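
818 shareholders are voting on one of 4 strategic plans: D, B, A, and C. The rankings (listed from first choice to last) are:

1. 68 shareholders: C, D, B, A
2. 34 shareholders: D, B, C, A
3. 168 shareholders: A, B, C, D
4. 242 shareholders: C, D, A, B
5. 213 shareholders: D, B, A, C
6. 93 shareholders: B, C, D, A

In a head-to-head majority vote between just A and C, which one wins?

Voters preferring A to C: 381; preferring C to A: 437.
C wins the head-to-head.

C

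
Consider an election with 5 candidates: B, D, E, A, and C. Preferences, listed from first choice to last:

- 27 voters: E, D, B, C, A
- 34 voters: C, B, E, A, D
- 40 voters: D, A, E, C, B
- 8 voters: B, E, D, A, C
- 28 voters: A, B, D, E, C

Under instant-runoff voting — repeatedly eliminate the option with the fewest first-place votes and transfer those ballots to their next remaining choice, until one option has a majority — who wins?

E

Round 1: B 8, D 40, E 27, A 28, C 34. Eliminate B.
Round 2: D 40, E 35, A 28, C 34. Eliminate A.
Round 3: D 68, E 35, C 34. Eliminate C.
Round 4: D 68, E 69. E has a majority.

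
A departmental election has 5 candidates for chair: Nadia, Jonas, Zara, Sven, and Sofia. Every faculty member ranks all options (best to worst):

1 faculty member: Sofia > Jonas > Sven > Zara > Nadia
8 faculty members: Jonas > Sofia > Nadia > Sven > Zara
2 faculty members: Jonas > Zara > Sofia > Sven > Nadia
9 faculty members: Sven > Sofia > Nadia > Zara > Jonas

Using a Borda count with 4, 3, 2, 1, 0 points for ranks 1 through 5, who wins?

Nadia: 1·0 + 8·2 + 2·0 + 9·2 = 34
Jonas: 1·3 + 8·4 + 2·4 + 9·0 = 43
Zara: 1·1 + 8·0 + 2·3 + 9·1 = 16
Sven: 1·2 + 8·1 + 2·1 + 9·4 = 48
Sofia: 1·4 + 8·3 + 2·2 + 9·3 = 59
Sofia has the highest Borda score (59).

Sofia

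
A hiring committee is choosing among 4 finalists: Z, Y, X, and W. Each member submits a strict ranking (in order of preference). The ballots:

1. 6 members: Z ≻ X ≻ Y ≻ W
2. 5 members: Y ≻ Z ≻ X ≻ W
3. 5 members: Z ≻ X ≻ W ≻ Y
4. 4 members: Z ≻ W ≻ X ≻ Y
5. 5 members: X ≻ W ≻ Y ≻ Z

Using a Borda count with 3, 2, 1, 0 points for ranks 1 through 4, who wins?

Z: 6·3 + 5·2 + 5·3 + 4·3 + 5·0 = 55
Y: 6·1 + 5·3 + 5·0 + 4·0 + 5·1 = 26
X: 6·2 + 5·1 + 5·2 + 4·1 + 5·3 = 46
W: 6·0 + 5·0 + 5·1 + 4·2 + 5·2 = 23
Z has the highest Borda score (55).

Z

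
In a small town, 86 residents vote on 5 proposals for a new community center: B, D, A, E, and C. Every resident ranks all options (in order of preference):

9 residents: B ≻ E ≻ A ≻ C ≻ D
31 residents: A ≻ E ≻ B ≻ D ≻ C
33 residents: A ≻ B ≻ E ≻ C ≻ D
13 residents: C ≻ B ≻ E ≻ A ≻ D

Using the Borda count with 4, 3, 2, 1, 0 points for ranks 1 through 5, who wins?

A

B: 9·4 + 31·2 + 33·3 + 13·3 = 236
D: 9·0 + 31·1 + 33·0 + 13·0 = 31
A: 9·2 + 31·4 + 33·4 + 13·1 = 287
E: 9·3 + 31·3 + 33·2 + 13·2 = 212
C: 9·1 + 31·0 + 33·1 + 13·4 = 94
A has the highest Borda score (287).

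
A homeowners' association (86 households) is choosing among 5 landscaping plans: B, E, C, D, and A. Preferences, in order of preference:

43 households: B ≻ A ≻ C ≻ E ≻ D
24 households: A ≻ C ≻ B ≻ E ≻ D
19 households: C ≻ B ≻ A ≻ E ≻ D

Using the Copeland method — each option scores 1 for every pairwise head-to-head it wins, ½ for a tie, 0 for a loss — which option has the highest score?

B: beats E, D, and A; ties C → score 3.5.
E: beats D; loses to B, C, and A → score 1.
C: beats E and D; ties B; loses to A → score 2.5.
D: loses to B, E, C, and A → score 0.
A: beats E, C, and D; loses to B → score 3.
B has the best pairwise record.

B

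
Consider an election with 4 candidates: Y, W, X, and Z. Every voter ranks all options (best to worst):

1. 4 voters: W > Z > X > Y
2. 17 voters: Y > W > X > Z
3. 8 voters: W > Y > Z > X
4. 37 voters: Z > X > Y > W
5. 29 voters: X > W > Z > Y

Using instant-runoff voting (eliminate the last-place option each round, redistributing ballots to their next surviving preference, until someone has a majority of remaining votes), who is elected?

Z

Round 1: Y 17, W 12, X 29, Z 37. Eliminate W.
Round 2: Y 25, X 29, Z 41. Eliminate Y.
Round 3: X 46, Z 49. Z has a majority.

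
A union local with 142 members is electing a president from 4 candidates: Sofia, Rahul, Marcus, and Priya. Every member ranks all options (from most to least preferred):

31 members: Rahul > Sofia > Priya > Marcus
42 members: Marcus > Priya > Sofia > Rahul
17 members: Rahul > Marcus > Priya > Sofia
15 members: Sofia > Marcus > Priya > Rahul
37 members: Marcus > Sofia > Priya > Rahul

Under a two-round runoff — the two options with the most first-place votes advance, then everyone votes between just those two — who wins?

Round 1 first-place votes: Sofia 15, Rahul 48, Marcus 79, Priya 0.
Marcus and Rahul advance.
Runoff: Marcus is preferred to Rahul by 94 voters; Rahul by 48.
Marcus wins the runoff.

Marcus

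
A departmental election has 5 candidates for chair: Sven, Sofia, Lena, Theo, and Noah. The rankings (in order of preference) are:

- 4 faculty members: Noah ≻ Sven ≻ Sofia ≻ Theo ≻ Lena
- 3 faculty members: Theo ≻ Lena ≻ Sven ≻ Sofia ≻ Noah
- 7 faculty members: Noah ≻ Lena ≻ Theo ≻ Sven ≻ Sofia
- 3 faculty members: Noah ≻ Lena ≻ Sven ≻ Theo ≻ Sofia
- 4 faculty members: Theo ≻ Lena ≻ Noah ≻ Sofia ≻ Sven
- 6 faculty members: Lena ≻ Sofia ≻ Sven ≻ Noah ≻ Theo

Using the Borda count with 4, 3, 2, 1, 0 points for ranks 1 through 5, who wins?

Sven: 4·3 + 3·2 + 7·1 + 3·2 + 4·0 + 6·2 = 43
Sofia: 4·2 + 3·1 + 7·0 + 3·0 + 4·1 + 6·3 = 33
Lena: 4·0 + 3·3 + 7·3 + 3·3 + 4·3 + 6·4 = 75
Theo: 4·1 + 3·4 + 7·2 + 3·1 + 4·4 + 6·0 = 49
Noah: 4·4 + 3·0 + 7·4 + 3·4 + 4·2 + 6·1 = 70
Lena has the highest Borda score (75).

Lena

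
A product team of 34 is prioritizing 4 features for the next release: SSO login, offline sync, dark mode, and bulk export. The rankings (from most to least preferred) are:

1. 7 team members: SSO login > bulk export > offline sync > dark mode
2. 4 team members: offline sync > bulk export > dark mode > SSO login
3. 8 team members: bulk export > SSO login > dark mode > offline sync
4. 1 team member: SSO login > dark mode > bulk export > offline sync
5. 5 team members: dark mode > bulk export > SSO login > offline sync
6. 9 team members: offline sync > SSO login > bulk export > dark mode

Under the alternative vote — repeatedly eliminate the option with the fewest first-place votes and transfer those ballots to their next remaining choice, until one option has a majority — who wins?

Round 1: SSO login 8, offline sync 13, dark mode 5, bulk export 8. Eliminate dark mode.
Round 2: SSO login 8, offline sync 13, bulk export 13. Eliminate SSO login.
Round 3: offline sync 13, bulk export 21. Bulk export has a majority.

bulk export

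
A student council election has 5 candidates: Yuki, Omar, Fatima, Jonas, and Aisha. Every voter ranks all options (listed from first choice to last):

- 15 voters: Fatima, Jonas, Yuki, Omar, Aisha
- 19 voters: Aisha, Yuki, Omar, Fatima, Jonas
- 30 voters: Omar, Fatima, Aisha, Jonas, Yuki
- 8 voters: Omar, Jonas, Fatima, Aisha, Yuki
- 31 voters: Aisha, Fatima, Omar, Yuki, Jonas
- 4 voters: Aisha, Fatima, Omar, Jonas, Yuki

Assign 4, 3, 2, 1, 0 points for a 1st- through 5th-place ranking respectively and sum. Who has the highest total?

Yuki: 15·2 + 19·3 + 30·0 + 8·0 + 31·1 + 4·0 = 118
Omar: 15·1 + 19·2 + 30·4 + 8·4 + 31·2 + 4·2 = 275
Fatima: 15·4 + 19·1 + 30·3 + 8·2 + 31·3 + 4·3 = 290
Jonas: 15·3 + 19·0 + 30·1 + 8·3 + 31·0 + 4·1 = 103
Aisha: 15·0 + 19·4 + 30·2 + 8·1 + 31·4 + 4·4 = 284
Fatima has the highest Borda score (290).

Fatima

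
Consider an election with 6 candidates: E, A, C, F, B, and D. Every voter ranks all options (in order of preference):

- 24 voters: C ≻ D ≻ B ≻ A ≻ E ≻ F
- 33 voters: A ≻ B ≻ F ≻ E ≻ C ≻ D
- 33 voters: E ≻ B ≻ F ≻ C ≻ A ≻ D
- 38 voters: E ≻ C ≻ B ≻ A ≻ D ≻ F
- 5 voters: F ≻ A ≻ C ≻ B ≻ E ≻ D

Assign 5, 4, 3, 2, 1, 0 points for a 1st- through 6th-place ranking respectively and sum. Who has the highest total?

B

E: 24·1 + 33·2 + 33·5 + 38·5 + 5·1 = 450
A: 24·2 + 33·5 + 33·1 + 38·2 + 5·4 = 342
C: 24·5 + 33·1 + 33·2 + 38·4 + 5·3 = 386
F: 24·0 + 33·3 + 33·3 + 38·0 + 5·5 = 223
B: 24·3 + 33·4 + 33·4 + 38·3 + 5·2 = 460
D: 24·4 + 33·0 + 33·0 + 38·1 + 5·0 = 134
B has the highest Borda score (460).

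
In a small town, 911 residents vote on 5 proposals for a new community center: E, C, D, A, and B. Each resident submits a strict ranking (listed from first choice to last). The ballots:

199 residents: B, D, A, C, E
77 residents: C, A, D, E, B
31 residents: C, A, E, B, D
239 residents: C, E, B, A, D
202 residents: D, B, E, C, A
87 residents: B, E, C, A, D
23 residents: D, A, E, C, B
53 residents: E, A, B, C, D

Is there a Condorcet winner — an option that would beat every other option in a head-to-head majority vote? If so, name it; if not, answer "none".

B vs E: 488–423 for B.
B vs C: 541–370 for B.
B vs D: 609–302 for B.
B vs A: 727–184 for B.
B beats every other option head-to-head.

B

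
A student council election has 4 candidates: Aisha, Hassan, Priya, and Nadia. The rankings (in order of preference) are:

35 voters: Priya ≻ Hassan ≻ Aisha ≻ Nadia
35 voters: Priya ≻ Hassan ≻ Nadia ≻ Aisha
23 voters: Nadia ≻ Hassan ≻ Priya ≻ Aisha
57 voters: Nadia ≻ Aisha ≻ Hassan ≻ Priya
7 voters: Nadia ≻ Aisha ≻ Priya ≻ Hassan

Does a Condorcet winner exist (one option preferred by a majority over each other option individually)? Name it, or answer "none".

Nadia

Nadia vs Aisha: 122–35 for Nadia.
Nadia vs Hassan: 87–70 for Nadia.
Nadia vs Priya: 87–70 for Nadia.
Nadia beats every other option head-to-head.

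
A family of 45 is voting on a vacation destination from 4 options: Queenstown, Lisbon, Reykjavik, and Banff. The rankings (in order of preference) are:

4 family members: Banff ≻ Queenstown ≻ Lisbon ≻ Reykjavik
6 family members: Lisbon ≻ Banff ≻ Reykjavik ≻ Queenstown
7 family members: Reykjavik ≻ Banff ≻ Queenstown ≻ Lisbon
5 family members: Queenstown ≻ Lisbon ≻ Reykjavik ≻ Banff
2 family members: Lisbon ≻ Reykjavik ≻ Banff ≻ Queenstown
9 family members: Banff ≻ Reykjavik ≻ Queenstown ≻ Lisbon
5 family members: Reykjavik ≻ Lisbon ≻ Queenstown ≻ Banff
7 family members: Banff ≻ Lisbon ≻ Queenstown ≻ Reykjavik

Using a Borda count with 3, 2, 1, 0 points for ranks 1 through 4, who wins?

Queenstown: 4·2 + 6·0 + 7·1 + 5·3 + 2·0 + 9·1 + 5·1 + 7·1 = 51
Lisbon: 4·1 + 6·3 + 7·0 + 5·2 + 2·3 + 9·0 + 5·2 + 7·2 = 62
Reykjavik: 4·0 + 6·1 + 7·3 + 5·1 + 2·2 + 9·2 + 5·3 + 7·0 = 69
Banff: 4·3 + 6·2 + 7·2 + 5·0 + 2·1 + 9·3 + 5·0 + 7·3 = 88
Banff has the highest Borda score (88).

Banff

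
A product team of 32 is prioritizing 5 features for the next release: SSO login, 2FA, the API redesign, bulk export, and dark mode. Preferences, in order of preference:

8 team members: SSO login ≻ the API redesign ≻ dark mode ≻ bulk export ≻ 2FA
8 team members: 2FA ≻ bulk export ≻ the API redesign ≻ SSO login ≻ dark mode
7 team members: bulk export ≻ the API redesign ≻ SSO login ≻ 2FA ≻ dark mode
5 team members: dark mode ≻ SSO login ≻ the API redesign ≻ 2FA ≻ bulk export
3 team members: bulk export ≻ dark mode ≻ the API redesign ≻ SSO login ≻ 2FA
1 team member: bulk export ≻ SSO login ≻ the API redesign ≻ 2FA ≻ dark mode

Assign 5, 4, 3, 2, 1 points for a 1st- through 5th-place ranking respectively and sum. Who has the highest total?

SSO login: 8·5 + 8·2 + 7·3 + 5·4 + 3·2 + 1·4 = 107
2FA: 8·1 + 8·5 + 7·2 + 5·2 + 3·1 + 1·2 = 77
the API redesign: 8·4 + 8·3 + 7·4 + 5·3 + 3·3 + 1·3 = 111
bulk export: 8·2 + 8·4 + 7·5 + 5·1 + 3·5 + 1·5 = 108
dark mode: 8·3 + 8·1 + 7·1 + 5·5 + 3·4 + 1·1 = 77
the API redesign has the highest Borda score (111).

the API redesign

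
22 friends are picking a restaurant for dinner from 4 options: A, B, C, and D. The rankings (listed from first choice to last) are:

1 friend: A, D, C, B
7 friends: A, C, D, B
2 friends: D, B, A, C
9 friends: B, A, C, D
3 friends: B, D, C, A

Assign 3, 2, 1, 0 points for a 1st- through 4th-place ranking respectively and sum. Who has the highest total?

A

A: 1·3 + 7·3 + 2·1 + 9·2 + 3·0 = 44
B: 1·0 + 7·0 + 2·2 + 9·3 + 3·3 = 40
C: 1·1 + 7·2 + 2·0 + 9·1 + 3·1 = 27
D: 1·2 + 7·1 + 2·3 + 9·0 + 3·2 = 21
A has the highest Borda score (44).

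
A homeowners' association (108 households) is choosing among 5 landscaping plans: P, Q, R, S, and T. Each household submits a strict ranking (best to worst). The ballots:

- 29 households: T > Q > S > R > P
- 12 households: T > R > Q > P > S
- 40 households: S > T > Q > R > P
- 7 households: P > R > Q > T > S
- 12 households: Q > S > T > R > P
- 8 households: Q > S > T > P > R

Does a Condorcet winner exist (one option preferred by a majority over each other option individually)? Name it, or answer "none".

Checking pairwise contests:
Q beats P 101–7.
T beats Q 81–27.
Q beats R 89–19.
Q beats S 68–40.
S beats T 60–48.
Every option loses at least one head-to-head, so there is no Condorcet winner.

none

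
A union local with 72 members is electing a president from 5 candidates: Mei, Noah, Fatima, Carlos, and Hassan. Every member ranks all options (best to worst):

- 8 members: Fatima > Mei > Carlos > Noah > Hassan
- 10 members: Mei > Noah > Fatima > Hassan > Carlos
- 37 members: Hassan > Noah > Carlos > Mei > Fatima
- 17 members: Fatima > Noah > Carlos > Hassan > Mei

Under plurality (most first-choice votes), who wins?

First-place votes: Mei 10, Noah 0, Fatima 25, Carlos 0, Hassan 37.
Hassan has the most first-place votes.

Hassan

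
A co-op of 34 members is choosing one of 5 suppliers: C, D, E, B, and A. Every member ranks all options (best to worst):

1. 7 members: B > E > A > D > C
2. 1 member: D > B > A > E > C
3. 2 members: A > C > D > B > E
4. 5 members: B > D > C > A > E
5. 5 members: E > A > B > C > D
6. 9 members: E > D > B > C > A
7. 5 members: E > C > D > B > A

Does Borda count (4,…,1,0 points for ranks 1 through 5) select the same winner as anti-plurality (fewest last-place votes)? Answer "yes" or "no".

Borda — scores: C 45, D 67, E 98, B 86, A 44. Winner: E.
Anti-plurality — last-place votes: C 8, D 5, E 7, B 0, A 14. Winner: B.
The two methods disagree.

no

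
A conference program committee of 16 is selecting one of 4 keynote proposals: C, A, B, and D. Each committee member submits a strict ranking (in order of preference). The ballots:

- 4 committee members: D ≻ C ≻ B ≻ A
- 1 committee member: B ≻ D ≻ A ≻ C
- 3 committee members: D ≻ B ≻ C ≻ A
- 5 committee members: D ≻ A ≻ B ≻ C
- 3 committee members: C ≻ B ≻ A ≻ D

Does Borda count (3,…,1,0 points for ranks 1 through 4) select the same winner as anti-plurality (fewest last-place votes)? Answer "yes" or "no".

Borda — scores: C 20, A 14, B 24, D 38. Winner: D.
Anti-plurality — last-place votes: C 6, A 7, B 0, D 3. Winner: B.
The two methods disagree.

no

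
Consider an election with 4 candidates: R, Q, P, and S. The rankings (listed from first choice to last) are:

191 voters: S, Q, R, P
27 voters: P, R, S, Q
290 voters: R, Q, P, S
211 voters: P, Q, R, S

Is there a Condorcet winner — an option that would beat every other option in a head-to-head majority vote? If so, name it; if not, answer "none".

Q

Q vs R: 402–317 for Q.
Q vs P: 481–238 for Q.
Q vs S: 501–218 for Q.
Q beats every other option head-to-head.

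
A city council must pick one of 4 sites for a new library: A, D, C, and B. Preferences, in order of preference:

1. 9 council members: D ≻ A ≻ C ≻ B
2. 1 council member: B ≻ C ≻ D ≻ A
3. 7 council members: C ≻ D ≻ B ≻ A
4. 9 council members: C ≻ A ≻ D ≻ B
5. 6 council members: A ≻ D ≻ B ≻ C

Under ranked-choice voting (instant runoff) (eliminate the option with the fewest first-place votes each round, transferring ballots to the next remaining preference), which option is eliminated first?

Round 1: A 6, D 9, C 16, B 1. Eliminate B.

B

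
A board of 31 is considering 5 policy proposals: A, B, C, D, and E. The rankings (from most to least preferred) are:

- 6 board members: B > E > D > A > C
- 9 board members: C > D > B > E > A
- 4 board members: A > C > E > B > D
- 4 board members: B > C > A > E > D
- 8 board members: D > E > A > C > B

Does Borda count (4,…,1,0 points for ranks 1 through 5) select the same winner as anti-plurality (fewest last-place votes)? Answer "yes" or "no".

no

Borda — scores: A 46, B 62, C 68, D 71, E 63. Winner: D.
Anti-plurality — last-place votes: A 9, B 8, C 6, D 8, E 0. Winner: E.
The two methods disagree.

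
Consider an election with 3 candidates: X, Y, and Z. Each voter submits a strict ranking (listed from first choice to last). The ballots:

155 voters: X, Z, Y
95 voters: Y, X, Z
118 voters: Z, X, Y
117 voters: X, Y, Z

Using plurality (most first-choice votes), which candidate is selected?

First-place votes: X 272, Y 95, Z 118.
X has the most first-place votes.

X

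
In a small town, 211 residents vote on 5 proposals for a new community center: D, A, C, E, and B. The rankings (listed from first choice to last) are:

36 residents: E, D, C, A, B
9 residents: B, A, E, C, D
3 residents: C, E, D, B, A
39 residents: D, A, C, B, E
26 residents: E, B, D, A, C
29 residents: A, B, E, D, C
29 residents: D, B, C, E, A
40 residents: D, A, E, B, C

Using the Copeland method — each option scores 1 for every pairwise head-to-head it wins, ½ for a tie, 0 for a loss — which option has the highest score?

D

D: beats A, C, E, and B → score 4.
A: beats C, E, and B; loses to D → score 3.
C: loses to D, A, E, and B → score 0.
E: beats C; loses to D, A, and B → score 1.
B: beats C and E; loses to D and A → score 2.
D has the best pairwise record.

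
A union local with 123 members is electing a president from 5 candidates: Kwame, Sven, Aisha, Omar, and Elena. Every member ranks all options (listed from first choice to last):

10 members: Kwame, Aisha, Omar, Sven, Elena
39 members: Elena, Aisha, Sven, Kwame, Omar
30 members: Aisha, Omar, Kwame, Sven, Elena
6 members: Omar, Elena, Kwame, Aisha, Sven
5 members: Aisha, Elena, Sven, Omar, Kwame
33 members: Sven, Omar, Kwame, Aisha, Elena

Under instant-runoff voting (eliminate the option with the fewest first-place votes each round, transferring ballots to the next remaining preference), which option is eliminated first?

Omar

Round 1: Kwame 10, Sven 33, Aisha 35, Omar 6, Elena 39. Eliminate Omar.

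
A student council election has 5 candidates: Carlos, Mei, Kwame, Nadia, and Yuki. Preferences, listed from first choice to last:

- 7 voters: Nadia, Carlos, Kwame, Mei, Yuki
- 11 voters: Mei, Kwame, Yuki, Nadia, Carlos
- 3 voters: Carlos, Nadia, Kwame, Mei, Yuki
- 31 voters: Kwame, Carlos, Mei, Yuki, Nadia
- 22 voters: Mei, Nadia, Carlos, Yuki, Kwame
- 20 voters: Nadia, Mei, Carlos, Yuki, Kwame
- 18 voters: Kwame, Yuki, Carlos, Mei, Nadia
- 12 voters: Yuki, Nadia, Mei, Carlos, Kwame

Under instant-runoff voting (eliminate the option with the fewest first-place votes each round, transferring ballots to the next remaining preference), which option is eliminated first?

Carlos

Round 1: Carlos 3, Mei 33, Kwame 49, Nadia 27, Yuki 12. Eliminate Carlos.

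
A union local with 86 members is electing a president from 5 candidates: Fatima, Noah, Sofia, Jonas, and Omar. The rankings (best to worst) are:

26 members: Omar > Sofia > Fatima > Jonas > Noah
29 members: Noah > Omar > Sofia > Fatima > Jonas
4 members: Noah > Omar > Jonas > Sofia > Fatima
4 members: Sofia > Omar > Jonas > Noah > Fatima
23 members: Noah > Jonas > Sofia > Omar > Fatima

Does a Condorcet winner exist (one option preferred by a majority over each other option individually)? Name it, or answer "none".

Noah

Noah vs Fatima: 60–26 for Noah.
Noah vs Sofia: 56–30 for Noah.
Noah vs Jonas: 56–30 for Noah.
Noah vs Omar: 56–30 for Noah.
Noah beats every other option head-to-head.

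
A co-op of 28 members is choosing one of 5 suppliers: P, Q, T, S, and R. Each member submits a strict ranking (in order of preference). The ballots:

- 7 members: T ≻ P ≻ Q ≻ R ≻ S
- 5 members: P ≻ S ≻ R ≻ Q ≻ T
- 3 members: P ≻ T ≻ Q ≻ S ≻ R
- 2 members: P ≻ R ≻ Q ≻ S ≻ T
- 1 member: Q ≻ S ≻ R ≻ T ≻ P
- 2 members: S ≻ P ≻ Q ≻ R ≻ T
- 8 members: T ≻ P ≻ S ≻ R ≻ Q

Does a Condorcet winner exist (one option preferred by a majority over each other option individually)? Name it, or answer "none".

T vs P: 16–12 for T.
T vs Q: 18–10 for T.
T vs S: 18–10 for T.
T vs R: 18–10 for T.
T beats every other option head-to-head.

T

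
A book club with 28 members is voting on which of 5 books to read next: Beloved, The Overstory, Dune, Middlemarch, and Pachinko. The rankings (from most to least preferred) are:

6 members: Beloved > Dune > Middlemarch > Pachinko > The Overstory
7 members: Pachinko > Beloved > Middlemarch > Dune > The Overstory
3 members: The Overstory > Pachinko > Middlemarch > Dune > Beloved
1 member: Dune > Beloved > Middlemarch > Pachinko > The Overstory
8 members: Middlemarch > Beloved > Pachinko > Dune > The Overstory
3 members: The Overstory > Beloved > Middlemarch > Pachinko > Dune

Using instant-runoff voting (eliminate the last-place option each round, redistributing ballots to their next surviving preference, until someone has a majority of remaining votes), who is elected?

Round 1: Beloved 6, The Overstory 6, Dune 1, Middlemarch 8, Pachinko 7. Eliminate Dune.
Round 2: Beloved 7, The Overstory 6, Middlemarch 8, Pachinko 7. Eliminate The Overstory.
Round 3: Beloved 10, Middlemarch 8, Pachinko 10. Eliminate Middlemarch.
Round 4: Beloved 18, Pachinko 10. Beloved has a majority.

Beloved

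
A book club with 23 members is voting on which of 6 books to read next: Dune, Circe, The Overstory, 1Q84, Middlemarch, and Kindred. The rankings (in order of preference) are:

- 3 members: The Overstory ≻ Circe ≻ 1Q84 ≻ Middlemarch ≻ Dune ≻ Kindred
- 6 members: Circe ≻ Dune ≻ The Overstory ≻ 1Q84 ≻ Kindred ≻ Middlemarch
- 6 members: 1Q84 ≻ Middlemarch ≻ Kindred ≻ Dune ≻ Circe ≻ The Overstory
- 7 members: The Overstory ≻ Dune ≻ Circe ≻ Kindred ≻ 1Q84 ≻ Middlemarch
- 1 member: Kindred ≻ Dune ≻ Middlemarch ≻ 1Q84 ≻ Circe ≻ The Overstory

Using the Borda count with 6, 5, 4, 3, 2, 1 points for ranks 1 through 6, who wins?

Dune: 3·2 + 6·5 + 6·3 + 7·5 + 1·5 = 94
Circe: 3·5 + 6·6 + 6·2 + 7·4 + 1·2 = 93
The Overstory: 3·6 + 6·4 + 6·1 + 7·6 + 1·1 = 91
1Q84: 3·4 + 6·3 + 6·6 + 7·2 + 1·3 = 83
Middlemarch: 3·3 + 6·1 + 6·5 + 7·1 + 1·4 = 56
Kindred: 3·1 + 6·2 + 6·4 + 7·3 + 1·6 = 66
Dune has the highest Borda score (94).

Dune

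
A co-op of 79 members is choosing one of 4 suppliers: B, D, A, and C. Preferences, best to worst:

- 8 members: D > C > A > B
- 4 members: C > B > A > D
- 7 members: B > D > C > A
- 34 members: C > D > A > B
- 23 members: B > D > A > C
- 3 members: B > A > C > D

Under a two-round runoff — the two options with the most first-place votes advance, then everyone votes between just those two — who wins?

Round 1 first-place votes: B 33, D 8, A 0, C 38.
C and B advance.
Runoff: C is preferred to B by 46 voters; B by 33.
C wins the runoff.

C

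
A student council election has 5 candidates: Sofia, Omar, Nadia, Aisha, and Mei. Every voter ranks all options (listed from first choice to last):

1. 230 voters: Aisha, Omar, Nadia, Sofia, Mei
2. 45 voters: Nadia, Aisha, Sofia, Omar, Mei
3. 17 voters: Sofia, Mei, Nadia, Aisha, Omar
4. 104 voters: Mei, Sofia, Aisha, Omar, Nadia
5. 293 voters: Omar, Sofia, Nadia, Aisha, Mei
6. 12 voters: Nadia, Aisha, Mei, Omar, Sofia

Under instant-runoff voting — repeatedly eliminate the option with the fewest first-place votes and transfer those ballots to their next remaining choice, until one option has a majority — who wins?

Round 1: Sofia 17, Omar 293, Nadia 57, Aisha 230, Mei 104. Eliminate Sofia.
Round 2: Omar 293, Nadia 57, Aisha 230, Mei 121. Eliminate Nadia.
Round 3: Omar 293, Aisha 287, Mei 121. Eliminate Mei.
Round 4: Omar 293, Aisha 408. Aisha has a majority.

Aisha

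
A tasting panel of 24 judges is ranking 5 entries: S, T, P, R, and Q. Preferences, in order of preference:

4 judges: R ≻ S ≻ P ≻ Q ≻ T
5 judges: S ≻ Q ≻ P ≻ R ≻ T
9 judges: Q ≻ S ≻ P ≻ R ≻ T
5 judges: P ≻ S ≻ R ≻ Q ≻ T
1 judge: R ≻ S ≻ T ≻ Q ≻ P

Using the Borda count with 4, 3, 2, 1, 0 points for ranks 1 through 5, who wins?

S: 4·3 + 5·4 + 9·3 + 5·3 + 1·3 = 77
T: 4·0 + 5·0 + 9·0 + 5·0 + 1·2 = 2
P: 4·2 + 5·2 + 9·2 + 5·4 + 1·0 = 56
R: 4·4 + 5·1 + 9·1 + 5·2 + 1·4 = 44
Q: 4·1 + 5·3 + 9·4 + 5·1 + 1·1 = 61
S has the highest Borda score (77).

S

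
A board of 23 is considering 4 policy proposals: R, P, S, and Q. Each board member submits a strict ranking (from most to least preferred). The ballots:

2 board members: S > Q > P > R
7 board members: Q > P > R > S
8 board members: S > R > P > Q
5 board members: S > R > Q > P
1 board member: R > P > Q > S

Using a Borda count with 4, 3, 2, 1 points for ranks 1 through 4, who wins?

S

R: 2·1 + 7·2 + 8·3 + 5·3 + 1·4 = 59
P: 2·2 + 7·3 + 8·2 + 5·1 + 1·3 = 49
S: 2·4 + 7·1 + 8·4 + 5·4 + 1·1 = 68
Q: 2·3 + 7·4 + 8·1 + 5·2 + 1·2 = 54
S has the highest Borda score (68).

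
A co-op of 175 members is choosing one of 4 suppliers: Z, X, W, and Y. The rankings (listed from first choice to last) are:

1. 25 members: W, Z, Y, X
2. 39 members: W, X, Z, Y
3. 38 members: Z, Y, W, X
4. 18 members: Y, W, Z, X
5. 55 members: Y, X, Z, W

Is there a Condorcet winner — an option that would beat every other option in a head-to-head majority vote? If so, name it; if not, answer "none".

Checking pairwise contests:
X beats Z 94–81.
W beats X 120–55.
Z beats W 93–82.
Z beats Y 102–73.
Every option loses at least one head-to-head, so there is no Condorcet winner.

none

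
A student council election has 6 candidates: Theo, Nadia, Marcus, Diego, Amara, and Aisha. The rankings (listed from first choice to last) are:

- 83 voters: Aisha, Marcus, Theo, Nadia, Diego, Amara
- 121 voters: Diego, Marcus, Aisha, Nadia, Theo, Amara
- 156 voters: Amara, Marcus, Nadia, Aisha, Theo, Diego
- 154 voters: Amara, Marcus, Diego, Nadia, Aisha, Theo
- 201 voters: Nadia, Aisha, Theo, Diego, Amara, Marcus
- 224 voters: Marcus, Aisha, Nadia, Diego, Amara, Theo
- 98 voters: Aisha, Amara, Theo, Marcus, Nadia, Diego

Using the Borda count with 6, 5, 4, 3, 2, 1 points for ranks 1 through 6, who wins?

Aisha

Theo: 83·4 + 121·2 + 156·2 + 154·1 + 201·4 + 224·1 + 98·4 = 2460
Nadia: 83·3 + 121·3 + 156·4 + 154·3 + 201·6 + 224·4 + 98·2 = 3996
Marcus: 83·5 + 121·5 + 156·5 + 154·5 + 201·1 + 224·6 + 98·3 = 4409
Diego: 83·2 + 121·6 + 156·1 + 154·4 + 201·3 + 224·3 + 98·1 = 3037
Amara: 83·1 + 121·1 + 156·6 + 154·6 + 201·2 + 224·2 + 98·5 = 3404
Aisha: 83·6 + 121·4 + 156·3 + 154·2 + 201·5 + 224·5 + 98·6 = 4471
Aisha has the highest Borda score (4471).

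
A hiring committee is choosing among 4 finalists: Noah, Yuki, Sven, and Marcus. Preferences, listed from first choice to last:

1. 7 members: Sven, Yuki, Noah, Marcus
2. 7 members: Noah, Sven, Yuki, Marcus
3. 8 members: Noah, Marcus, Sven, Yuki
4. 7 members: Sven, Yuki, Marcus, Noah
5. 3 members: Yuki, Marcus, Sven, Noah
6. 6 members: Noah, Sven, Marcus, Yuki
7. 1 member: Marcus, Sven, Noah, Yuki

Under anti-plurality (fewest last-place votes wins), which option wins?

Last-place votes: Noah 10, Yuki 15, Sven 0, Marcus 14.
Sven is ranked last by the fewest voters, so Sven wins.

Sven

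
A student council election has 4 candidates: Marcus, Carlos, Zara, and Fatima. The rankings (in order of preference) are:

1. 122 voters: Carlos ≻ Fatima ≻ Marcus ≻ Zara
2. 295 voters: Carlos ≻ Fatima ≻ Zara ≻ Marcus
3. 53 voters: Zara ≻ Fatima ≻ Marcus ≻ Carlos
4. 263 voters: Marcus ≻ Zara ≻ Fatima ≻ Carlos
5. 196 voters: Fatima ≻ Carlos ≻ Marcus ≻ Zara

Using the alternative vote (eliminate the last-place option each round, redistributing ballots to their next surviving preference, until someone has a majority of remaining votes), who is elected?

Carlos

Round 1: Marcus 263, Carlos 417, Zara 53, Fatima 196. Eliminate Zara.
Round 2: Marcus 263, Carlos 417, Fatima 249. Eliminate Fatima.
Round 3: Marcus 316, Carlos 613. Carlos has a majority.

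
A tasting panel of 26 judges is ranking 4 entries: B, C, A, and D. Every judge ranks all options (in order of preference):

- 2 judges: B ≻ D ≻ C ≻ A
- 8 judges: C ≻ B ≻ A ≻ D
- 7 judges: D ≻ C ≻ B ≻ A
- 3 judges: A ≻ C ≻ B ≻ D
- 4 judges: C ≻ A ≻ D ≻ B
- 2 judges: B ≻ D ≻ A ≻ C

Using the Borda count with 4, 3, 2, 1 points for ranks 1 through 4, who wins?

C

B: 2·4 + 8·3 + 7·2 + 3·2 + 4·1 + 2·4 = 64
C: 2·2 + 8·4 + 7·3 + 3·3 + 4·4 + 2·1 = 84
A: 2·1 + 8·2 + 7·1 + 3·4 + 4·3 + 2·2 = 53
D: 2·3 + 8·1 + 7·4 + 3·1 + 4·2 + 2·3 = 59
C has the highest Borda score (84).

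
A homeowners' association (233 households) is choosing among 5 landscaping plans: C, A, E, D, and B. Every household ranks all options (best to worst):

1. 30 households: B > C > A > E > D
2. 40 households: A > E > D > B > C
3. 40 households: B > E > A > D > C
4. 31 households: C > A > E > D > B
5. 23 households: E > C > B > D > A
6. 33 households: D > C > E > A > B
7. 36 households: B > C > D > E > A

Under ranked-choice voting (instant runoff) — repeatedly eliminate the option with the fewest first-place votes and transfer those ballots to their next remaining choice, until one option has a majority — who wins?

B

Round 1: C 31, A 40, E 23, D 33, B 106. Eliminate E.
Round 2: C 54, A 40, D 33, B 106. Eliminate D.
Round 3: C 87, A 40, B 106. Eliminate A.
Round 4: C 87, B 146. B has a majority.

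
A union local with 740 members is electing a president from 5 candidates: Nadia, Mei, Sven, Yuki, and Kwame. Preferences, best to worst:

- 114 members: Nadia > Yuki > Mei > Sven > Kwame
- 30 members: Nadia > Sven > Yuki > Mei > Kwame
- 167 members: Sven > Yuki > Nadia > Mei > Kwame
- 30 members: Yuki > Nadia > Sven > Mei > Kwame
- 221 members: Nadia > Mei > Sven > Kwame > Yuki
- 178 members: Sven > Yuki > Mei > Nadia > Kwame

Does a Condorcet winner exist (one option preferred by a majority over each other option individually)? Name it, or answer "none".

Checking pairwise contests:
Yuki beats Nadia 375–365.
Nadia beats Mei 562–178.
Nadia beats Sven 395–345.
Sven beats Yuki 596–144.
Nadia beats Kwame 740–0.
Every option loses at least one head-to-head, so there is no Condorcet winner.

none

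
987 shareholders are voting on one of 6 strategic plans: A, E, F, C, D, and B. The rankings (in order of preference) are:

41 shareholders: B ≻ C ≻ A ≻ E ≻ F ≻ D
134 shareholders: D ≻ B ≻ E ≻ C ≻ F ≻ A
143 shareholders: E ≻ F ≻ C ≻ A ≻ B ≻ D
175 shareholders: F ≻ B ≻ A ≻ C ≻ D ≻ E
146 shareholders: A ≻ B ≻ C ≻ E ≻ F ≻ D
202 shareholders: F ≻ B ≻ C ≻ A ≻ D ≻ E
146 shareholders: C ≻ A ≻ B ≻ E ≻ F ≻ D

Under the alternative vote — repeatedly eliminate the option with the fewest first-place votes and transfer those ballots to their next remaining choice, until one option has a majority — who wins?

F

Round 1: A 146, E 143, F 377, C 146, D 134, B 41. Eliminate B.
Round 2: A 146, E 143, F 377, C 187, D 134. Eliminate D.
Round 3: A 146, E 277, F 377, C 187. Eliminate A.
Round 4: E 277, F 377, C 333. Eliminate E.
Round 5: F 520, C 467. F has a majority.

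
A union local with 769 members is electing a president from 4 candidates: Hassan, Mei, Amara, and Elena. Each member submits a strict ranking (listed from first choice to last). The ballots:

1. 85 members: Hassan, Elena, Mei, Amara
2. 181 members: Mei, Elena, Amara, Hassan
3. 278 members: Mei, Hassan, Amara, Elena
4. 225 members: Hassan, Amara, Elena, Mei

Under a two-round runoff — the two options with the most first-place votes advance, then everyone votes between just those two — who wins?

Mei

Round 1 first-place votes: Hassan 310, Mei 459, Amara 0, Elena 0.
Mei and Hassan advance.
Runoff: Mei is preferred to Hassan by 459 voters; Hassan by 310.
Mei wins the runoff.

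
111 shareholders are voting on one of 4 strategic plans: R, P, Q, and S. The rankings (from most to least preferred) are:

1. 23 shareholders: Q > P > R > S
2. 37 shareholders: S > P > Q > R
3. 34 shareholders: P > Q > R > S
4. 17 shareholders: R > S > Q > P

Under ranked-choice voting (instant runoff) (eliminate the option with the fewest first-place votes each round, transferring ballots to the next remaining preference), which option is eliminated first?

Round 1: R 17, P 34, Q 23, S 37. Eliminate R.

R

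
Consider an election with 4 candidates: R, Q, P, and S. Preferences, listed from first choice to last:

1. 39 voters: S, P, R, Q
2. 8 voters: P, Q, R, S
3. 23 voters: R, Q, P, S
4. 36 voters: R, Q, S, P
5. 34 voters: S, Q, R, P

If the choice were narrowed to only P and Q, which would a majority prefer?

Voters preferring P to Q: 47; preferring Q to P: 93.
Q wins the head-to-head.

Q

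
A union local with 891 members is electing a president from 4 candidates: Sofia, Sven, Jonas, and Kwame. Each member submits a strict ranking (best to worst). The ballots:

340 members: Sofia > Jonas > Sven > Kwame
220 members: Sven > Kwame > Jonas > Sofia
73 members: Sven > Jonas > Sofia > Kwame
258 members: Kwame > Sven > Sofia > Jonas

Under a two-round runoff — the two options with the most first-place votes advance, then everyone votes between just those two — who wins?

Round 1 first-place votes: Sofia 340, Sven 293, Jonas 0, Kwame 258.
Sofia and Sven advance.
Runoff: Sofia is preferred to Sven by 340 voters; Sven by 551.
Sven wins the runoff.

Sven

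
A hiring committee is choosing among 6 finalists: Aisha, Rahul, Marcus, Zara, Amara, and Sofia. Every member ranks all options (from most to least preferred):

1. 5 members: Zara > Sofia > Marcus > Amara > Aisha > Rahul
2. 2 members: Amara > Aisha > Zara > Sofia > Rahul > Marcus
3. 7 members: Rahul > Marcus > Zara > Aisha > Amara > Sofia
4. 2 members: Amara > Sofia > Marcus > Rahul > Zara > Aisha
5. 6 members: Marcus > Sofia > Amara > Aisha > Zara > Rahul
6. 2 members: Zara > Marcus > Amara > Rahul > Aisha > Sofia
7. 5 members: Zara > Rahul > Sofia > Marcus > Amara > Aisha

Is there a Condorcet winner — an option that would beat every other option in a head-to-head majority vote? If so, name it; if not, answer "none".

Marcus vs Aisha: 27–2 for Marcus.
Marcus vs Rahul: 15–14 for Marcus.
Marcus vs Zara: 15–14 for Marcus.
Marcus vs Amara: 25–4 for Marcus.
Marcus vs Sofia: 15–14 for Marcus.
Marcus beats every other option head-to-head.

Marcus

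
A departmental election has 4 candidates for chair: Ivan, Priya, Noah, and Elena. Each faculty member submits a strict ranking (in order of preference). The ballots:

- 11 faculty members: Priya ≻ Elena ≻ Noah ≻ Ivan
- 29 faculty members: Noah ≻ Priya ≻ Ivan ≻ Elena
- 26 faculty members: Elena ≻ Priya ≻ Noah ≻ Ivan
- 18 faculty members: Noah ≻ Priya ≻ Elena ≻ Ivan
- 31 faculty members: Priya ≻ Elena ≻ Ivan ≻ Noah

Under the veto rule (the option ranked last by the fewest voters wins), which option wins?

Last-place votes: Ivan 55, Priya 0, Noah 31, Elena 29.
Priya is ranked last by the fewest voters, so Priya wins.

Priya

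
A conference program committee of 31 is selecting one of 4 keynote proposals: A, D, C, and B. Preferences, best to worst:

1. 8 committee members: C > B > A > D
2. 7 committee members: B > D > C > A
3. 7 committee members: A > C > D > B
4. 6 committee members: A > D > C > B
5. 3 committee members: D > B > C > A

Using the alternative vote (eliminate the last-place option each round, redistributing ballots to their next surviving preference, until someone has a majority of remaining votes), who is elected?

Round 1: A 13, D 3, C 8, B 7. Eliminate D.
Round 2: A 13, C 8, B 10. Eliminate C.
Round 3: A 13, B 18. B has a majority.

B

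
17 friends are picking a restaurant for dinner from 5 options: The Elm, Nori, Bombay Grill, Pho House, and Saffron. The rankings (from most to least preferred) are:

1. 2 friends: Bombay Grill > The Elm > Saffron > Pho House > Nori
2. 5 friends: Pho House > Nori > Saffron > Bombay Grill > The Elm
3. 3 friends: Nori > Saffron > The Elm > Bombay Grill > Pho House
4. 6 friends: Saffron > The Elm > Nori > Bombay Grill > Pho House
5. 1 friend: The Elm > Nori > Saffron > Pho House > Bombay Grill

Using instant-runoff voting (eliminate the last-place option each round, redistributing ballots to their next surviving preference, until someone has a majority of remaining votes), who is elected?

Round 1: The Elm 1, Nori 3, Bombay Grill 2, Pho House 5, Saffron 6. Eliminate The Elm.
Round 2: Nori 4, Bombay Grill 2, Pho House 5, Saffron 6. Eliminate Bombay Grill.
Round 3: Nori 4, Pho House 5, Saffron 8. Eliminate Nori.
Round 4: Pho House 5, Saffron 12. Saffron has a majority.

Saffron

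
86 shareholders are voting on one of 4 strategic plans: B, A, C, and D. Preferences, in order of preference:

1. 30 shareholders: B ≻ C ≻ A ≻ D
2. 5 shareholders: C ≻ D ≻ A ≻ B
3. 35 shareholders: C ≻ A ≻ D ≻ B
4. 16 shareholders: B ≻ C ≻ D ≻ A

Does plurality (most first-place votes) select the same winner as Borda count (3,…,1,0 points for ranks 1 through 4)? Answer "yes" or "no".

no

Plurality — first-place votes: B 46, A 0, C 40, D 0. Winner: B.
Borda — scores: B 138, A 105, C 212, D 61. Winner: C.
The two methods disagree.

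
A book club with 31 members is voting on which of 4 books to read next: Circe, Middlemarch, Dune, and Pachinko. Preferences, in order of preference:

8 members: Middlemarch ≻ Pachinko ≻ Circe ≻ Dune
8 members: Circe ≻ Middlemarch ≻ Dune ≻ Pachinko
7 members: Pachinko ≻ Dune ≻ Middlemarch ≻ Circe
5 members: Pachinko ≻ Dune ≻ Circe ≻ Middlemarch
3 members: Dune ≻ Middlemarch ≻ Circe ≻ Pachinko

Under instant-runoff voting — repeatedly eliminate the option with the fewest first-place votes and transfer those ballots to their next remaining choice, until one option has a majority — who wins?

Round 1: Circe 8, Middlemarch 8, Dune 3, Pachinko 12. Eliminate Dune.
Round 2: Circe 8, Middlemarch 11, Pachinko 12. Eliminate Circe.
Round 3: Middlemarch 19, Pachinko 12. Middlemarch has a majority.

Middlemarch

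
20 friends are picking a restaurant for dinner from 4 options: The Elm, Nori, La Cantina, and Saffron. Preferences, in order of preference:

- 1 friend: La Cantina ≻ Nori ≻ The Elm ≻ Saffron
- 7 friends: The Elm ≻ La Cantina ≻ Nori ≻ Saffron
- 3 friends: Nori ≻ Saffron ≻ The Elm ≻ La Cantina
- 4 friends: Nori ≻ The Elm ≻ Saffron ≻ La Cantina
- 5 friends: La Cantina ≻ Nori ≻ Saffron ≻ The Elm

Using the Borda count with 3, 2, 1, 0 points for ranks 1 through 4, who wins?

The Elm: 1·1 + 7·3 + 3·1 + 4·2 + 5·0 = 33
Nori: 1·2 + 7·1 + 3·3 + 4·3 + 5·2 = 40
La Cantina: 1·3 + 7·2 + 3·0 + 4·0 + 5·3 = 32
Saffron: 1·0 + 7·0 + 3·2 + 4·1 + 5·1 = 15
Nori has the highest Borda score (40).

Nori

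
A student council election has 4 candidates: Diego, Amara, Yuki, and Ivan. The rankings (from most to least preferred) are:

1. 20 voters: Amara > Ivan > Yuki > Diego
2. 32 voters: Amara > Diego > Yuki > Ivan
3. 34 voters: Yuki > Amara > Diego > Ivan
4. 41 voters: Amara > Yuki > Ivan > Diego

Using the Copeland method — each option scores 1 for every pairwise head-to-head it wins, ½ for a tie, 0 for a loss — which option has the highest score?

Amara

Diego: beats Ivan; loses to Amara and Yuki → score 1.
Amara: beats Diego, Yuki, and Ivan → score 3.
Yuki: beats Diego and Ivan; loses to Amara → score 2.
Ivan: loses to Diego, Amara, and Yuki → score 0.
Amara has the best pairwise record.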